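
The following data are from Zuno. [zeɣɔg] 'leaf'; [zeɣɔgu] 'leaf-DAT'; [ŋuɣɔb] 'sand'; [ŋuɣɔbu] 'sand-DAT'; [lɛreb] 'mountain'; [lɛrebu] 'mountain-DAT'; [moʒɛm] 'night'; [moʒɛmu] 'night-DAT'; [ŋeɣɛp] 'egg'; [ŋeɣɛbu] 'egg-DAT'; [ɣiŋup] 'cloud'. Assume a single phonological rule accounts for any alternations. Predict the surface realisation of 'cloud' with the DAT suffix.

[ɣiŋubu]

'egg' shows [p] ~ [b] at the end of the stem ([ŋeɣɛp] vs [ŋeɣɛbu]).
If /b/ were underlying and a rule turned it into [p] in isolation, 'sand' would also alternate; but it has [b] in both [ŋuɣɔb] and [ŋuɣɔbu].
Therefore /p/ is basic and [b] is derived by intervocalic voicing (voiceless stops become voiced between vowels).
From [ɣiŋup] the stem 'cloud' is /ɣiŋup/; between vowels this yields [ɣiŋubu].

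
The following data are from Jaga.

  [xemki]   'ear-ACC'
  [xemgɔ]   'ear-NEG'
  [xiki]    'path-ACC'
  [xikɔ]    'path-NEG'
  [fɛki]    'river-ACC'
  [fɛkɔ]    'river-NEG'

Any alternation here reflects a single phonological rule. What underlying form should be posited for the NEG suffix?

The NEG morpheme has two allomorphs, [-gɔ] and [-kɔ].
By contrast the ACC suffix keeps its initial [k] throughout — that segment must be underlying.
The NEG suffix is therefore /-gɔ/ underlyingly, with post-vocalic devoicing: voiced stops become voiceless after a vowel.

/-gɔ/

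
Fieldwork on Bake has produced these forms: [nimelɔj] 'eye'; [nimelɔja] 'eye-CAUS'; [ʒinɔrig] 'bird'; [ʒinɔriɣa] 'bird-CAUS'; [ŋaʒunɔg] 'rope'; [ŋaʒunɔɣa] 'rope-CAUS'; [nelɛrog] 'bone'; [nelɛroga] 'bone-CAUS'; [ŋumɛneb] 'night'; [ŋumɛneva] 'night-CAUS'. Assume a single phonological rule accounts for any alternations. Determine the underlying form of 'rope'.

/ŋaʒunɔɣ/

In [ŋaʒunɔg] and [ŋaʒunɔɣa] the final segment of 'rope' alternates: [g] ~ [ɣ].
The stem 'bone' ([nelɛrog], [nelɛroga]) shows [g] unchanged in both environments, so [g] cannot be basic with [ɣ] derived before the CAUS suffix.
The alternation reflects word-final hardening: voiced fricatives become stops word-finally. /ɣ/ is underlying.
The underlying form of 'rope' is therefore /ŋaʒunɔɣ/.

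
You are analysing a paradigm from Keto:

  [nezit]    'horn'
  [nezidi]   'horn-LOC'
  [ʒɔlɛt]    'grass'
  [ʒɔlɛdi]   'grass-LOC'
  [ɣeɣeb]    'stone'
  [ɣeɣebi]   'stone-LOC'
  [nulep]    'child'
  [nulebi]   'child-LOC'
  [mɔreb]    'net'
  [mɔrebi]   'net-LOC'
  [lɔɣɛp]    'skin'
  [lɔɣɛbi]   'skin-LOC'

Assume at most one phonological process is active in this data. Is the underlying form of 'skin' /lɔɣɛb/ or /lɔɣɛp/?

The stem for 'skin' ends in [p] in [lɔɣɛp] but [b] in [lɔɣɛbi].
But 'stone' keeps [b] in both environments ([ɣeɣeb], [ɣeɣebi]), so there is no rule changing /b/ to [p] in isolation.
Therefore /p/ is basic and [b] is derived by intervocalic voicing (voiceless stops become voiced between vowels).

/lɔɣɛp/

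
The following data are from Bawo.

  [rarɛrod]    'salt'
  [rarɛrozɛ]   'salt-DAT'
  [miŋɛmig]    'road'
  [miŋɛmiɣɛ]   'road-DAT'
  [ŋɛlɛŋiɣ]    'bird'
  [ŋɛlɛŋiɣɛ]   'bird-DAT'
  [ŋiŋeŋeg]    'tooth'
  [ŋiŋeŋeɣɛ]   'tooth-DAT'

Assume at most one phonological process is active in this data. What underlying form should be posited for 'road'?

The root 'road' surfaces as [miŋɛmig] and [miŋɛmiɣɛ], with a stem-final [g] ~ [ɣ] alternation.
The stem 'bird' ([ŋɛlɛŋiɣ], [ŋɛlɛŋiɣɛ]) shows [ɣ] unchanged in both environments, so [ɣ] cannot be basic with [g] derived in isolation.
So /g/ is underlying, and a rule of intervocalic spirantization — voiced stops become fricatives between vowels — gives [ɣ].
So 'road' = /miŋɛmig/.

/miŋɛmig/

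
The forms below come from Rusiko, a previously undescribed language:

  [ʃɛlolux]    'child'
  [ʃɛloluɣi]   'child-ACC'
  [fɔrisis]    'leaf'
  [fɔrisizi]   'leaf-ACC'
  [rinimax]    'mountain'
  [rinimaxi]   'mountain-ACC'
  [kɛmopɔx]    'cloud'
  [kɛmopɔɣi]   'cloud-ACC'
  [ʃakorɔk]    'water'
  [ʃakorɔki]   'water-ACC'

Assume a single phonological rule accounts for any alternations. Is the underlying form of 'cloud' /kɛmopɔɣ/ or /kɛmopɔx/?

In [kɛmopɔɣi] and [kɛmopɔx] the final segment of 'cloud' alternates: [ɣ] ~ [x].
Compare 'mountain', with invariant [x] in [rinimaxi] and [rinimax]: an analysis with underlying /x/ and a rule producing [ɣ] before the ACC suffix would wrongly predict alternation here too.
The underlying segment must be /ɣ/; voiced obstruents become voiceless word-finally, yielding [x] there.

/kɛmopɔɣ/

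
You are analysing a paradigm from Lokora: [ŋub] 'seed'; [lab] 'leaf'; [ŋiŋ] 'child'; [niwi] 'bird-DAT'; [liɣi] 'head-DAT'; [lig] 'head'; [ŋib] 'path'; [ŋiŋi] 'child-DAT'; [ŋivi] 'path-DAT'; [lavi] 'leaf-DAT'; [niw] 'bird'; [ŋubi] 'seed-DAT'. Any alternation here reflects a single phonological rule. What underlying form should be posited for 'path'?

'path' shows [b] ~ [v] at the end of the stem ([ŋib] vs [ŋivi]).
If /b/ were underlying and a rule turned it into [v] before the DAT suffix, 'seed' would also alternate; but it has [b] in both [ŋub] and [ŋubi].
So /v/ is underlying, and a rule of word-final hardening — voiced fricatives become stops word-finally — gives [b].

/ŋiv/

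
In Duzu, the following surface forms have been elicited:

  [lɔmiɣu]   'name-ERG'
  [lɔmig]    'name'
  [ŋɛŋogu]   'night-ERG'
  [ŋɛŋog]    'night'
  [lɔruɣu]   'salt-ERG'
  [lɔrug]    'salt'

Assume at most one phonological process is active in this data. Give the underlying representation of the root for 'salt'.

/lɔruɣ/

The root 'salt' surfaces as [lɔruɣu] and [lɔrug], with a stem-final [ɣ] ~ [g] alternation.
If /g/ were underlying and a rule turned it into [ɣ] before the ERG suffix, 'night' would also alternate; but it has [g] in both [ŋɛŋogu] and [ŋɛŋog].
So /ɣ/ is underlying, and a rule of word-final hardening — voiced fricatives become stops word-finally — gives [g].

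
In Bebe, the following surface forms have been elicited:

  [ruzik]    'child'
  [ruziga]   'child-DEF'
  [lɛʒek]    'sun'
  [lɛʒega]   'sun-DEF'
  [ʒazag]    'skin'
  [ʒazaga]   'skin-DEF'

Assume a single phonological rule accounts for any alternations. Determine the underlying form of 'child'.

The root 'child' surfaces as [ruzik] and [ruziga], with a stem-final [k] ~ [g] alternation.
Compare 'skin', with invariant [g] in [ʒazag] and [ʒazaga]: an analysis with underlying /g/ and a rule producing [k] in isolation would wrongly predict alternation here too.
The alternation reflects intervocalic voicing: voiceless stops become voiced between vowels. /k/ is underlying.
So 'child' = /ruzik/.

/ruzik/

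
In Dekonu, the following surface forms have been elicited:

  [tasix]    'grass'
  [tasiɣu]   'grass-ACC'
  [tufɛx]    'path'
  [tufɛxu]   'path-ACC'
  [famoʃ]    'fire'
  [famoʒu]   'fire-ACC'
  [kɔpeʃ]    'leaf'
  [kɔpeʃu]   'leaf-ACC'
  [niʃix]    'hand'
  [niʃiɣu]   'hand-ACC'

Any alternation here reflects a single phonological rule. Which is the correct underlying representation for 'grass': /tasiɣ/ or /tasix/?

The root 'grass' surfaces as [tasix] and [tasiɣu], with a stem-final [x] ~ [ɣ] alternation.
But 'path' keeps [x] in both environments ([tufɛx], [tufɛxu]), so there is no rule changing /x/ to [ɣ] before the ACC suffix.
The alternation reflects word-final obstruent devoicing: voiced obstruents become voiceless word-finally. /ɣ/ is underlying.

/tasiɣ/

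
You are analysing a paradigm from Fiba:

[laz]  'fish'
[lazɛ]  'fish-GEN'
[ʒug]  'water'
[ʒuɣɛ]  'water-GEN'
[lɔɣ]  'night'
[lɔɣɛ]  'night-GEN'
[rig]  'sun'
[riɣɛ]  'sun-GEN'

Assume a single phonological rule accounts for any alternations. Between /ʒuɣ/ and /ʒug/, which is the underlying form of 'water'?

/ʒug/

The root 'water' surfaces as [ʒug] and [ʒuɣɛ], with a stem-final [g] ~ [ɣ] alternation.
The stem 'night' ([lɔɣ], [lɔɣɛ]) shows [ɣ] unchanged in both environments, so [ɣ] cannot be basic with [g] derived in isolation.
The alternation reflects intervocalic spirantization: voiced stops become fricatives between vowels. /g/ is underlying.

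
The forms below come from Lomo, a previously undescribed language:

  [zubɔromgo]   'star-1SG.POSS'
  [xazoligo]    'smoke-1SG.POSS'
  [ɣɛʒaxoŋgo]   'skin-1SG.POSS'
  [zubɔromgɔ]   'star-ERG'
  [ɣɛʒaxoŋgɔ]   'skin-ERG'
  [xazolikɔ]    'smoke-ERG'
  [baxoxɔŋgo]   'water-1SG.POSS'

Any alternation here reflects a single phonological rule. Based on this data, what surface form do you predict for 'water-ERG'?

The ERG suffix surfaces as [-gɔ] and [-kɔ], depending on the final segment of the stem.
The 1SG.POSS suffix, which begins with [g], is invariant after every stem; so [g] is not altered by any rule here.
So the underlying form is /-kɔ/, and voiceless stops become voiced after a nasal.
After 'water', which ends in a nasal, the suffix surfaces as [-gɔ], giving [baxoxɔŋgɔ].

[baxoxɔŋgɔ]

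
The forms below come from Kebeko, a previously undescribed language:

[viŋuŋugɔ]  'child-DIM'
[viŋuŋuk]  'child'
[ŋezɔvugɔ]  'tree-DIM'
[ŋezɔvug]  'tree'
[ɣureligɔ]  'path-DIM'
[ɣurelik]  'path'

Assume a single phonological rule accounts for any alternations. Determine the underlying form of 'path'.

/ɣurelik/

In [ɣureligɔ] and [ɣurelik] the final segment of 'path' alternates: [g] ~ [k].
Compare 'tree', with invariant [g] in [ŋezɔvugɔ] and [ŋezɔvug]: an analysis with underlying /g/ and a rule producing [k] in isolation would wrongly predict alternation here too.
Therefore /k/ is basic and [g] is derived by intervocalic voicing (voiceless stops become voiced between vowels).
Hence 'path' is /ɣurelik/ underlyingly.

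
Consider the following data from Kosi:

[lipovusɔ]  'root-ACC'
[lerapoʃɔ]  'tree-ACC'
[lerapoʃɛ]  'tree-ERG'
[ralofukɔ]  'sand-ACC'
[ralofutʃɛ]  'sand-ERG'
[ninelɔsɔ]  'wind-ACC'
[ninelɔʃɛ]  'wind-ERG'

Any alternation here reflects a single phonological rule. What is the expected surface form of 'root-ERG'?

The stem for 'wind' ends in [s] in [ninelɔsɔ] but [ʃ] in [ninelɔʃɛ].
Compare 'tree', with invariant [ʃ] in [lerapoʃɔ] and [lerapoʃɛ]: an analysis with underlying /ʃ/ and a rule producing [s] before the ACC suffix would wrongly predict alternation here too.
Therefore /s/ is basic and [ʃ] is derived by palatalization before a front vowel (/k/ and /s/ become palato-alveolar [tʃ] and [ʃ] before a front vowel).
From [lipovusɔ] the stem 'root' is /lipovus/; before a front vowel this yields [lipovuʃɛ].

[lipovuʃɛ]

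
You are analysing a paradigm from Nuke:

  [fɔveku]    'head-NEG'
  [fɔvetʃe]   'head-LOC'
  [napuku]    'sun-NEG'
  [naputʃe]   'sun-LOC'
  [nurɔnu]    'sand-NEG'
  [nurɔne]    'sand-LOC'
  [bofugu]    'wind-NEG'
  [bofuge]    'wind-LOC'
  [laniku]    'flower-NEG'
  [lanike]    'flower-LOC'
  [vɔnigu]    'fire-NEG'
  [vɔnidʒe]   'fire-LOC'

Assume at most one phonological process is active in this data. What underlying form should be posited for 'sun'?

/naputʃ/

The root 'sun' surfaces as [napuku] and [naputʃe], with a stem-final [k] ~ [tʃ] alternation.
If /k/ were underlying and a rule turned it into [tʃ] before the LOC suffix, 'flower' would also alternate; but it has [k] in both [laniku] and [lanike].
The alternation reflects depalatalization: palato-alveolar /tʃ/ and /dʒ/ become [k] and [g] when no front vowel follows. /tʃ/ is underlying.
So 'sun' = /naputʃ/.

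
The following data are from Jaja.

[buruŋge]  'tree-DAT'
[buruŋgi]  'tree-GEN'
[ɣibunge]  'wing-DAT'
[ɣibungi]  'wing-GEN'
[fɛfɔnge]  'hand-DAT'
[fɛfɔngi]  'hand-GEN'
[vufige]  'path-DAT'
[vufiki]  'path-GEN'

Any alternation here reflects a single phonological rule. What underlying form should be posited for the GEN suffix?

/-ki/

The GEN morpheme has two allomorphs, [-gi] and [-ki].
By contrast the DAT suffix keeps its initial [g] throughout — that segment must be underlying.
The GEN suffix is therefore /-ki/ underlyingly, with post-nasal voicing: voiceless stops become voiced after a nasal.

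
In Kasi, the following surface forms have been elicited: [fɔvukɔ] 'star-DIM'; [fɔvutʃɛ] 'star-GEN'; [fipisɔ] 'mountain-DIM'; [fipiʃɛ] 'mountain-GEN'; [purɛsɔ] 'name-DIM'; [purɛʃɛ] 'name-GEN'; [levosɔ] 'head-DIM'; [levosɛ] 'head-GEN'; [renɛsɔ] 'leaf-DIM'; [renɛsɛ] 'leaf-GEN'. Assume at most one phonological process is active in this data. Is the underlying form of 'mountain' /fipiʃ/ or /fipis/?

/fipiʃ/

The stem for 'mountain' ends in [s] in [fipisɔ] but [ʃ] in [fipiʃɛ].
The stem 'head' ([levosɔ], [levosɛ]) shows [s] unchanged in both environments, so [s] cannot be basic with [ʃ] derived before the GEN suffix.
Therefore /ʃ/ is basic and [s] is derived by depalatalization (palato-alveolar /tʃ/ and /ʃ/ become [k] and [s] when no front vowel follows).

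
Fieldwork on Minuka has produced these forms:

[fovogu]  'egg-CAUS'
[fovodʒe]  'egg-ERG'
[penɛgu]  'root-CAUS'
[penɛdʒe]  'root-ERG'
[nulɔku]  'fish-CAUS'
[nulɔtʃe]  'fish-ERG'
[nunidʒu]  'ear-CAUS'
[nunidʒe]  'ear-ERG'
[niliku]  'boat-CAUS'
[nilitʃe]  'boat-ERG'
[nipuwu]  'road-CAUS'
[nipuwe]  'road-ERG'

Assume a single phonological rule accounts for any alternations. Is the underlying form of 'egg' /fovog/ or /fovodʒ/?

/fovog/

The root 'egg' surfaces as [fovogu] and [fovodʒe], with a stem-final [g] ~ [dʒ] alternation.
Compare 'ear', with invariant [dʒ] in [nunidʒu] and [nunidʒe]: an analysis with underlying /dʒ/ and a rule producing [g] before the CAUS suffix would wrongly predict alternation here too.
The alternation reflects palatalization before a front vowel: /k/ and /g/ become palato-alveolar [tʃ] and [dʒ] before a front vowel. /g/ is underlying.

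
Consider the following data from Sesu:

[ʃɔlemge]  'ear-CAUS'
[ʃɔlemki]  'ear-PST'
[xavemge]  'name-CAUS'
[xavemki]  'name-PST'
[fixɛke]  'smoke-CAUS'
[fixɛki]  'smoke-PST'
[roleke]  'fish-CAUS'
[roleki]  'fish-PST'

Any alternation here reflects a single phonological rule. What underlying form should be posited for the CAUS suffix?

/-ge/

The CAUS morpheme has two allomorphs, [-ge] and [-ke].
The PST suffix, which begins with [k], is invariant after every stem; so [k] is not altered by any rule here.
The CAUS suffix is therefore /-ge/ underlyingly, with post-vocalic devoicing: voiced stops become voiceless after a vowel.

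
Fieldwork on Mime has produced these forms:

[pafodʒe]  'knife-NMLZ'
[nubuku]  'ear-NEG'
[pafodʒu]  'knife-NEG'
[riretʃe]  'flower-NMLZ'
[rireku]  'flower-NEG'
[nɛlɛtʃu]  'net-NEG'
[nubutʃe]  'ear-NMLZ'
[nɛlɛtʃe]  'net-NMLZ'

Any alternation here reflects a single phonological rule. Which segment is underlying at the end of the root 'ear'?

The stem for 'ear' ends in [tʃ] in [nubutʃe] but [k] in [nubuku].
But 'net' keeps [tʃ] in both environments ([nɛlɛtʃe], [nɛlɛtʃu]), so there is no rule changing /tʃ/ to [k] before the NEG suffix.
So /k/ is underlying, and a rule of palatalization before a front vowel — /k/ becomes palato-alveolar [tʃ] before a front vowel — gives [tʃ].

/k/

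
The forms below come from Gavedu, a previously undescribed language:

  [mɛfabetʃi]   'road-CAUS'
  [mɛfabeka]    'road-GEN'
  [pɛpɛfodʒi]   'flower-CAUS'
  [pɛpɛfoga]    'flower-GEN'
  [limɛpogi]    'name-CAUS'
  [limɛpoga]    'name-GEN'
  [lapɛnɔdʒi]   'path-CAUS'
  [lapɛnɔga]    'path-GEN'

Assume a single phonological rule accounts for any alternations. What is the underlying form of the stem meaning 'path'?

/lapɛnɔdʒ/

'path' shows [dʒ] ~ [g] at the end of the stem ([lapɛnɔdʒi] vs [lapɛnɔga]).
The stem 'name' ([limɛpogi], [limɛpoga]) shows [g] unchanged in both environments, so [g] cannot be basic with [dʒ] derived before the CAUS suffix.
Therefore /dʒ/ is basic and [g] is derived by depalatalization (palato-alveolar /tʃ/ and /dʒ/ become [k] and [g] when no front vowel follows).
So 'path' = /lapɛnɔdʒ/.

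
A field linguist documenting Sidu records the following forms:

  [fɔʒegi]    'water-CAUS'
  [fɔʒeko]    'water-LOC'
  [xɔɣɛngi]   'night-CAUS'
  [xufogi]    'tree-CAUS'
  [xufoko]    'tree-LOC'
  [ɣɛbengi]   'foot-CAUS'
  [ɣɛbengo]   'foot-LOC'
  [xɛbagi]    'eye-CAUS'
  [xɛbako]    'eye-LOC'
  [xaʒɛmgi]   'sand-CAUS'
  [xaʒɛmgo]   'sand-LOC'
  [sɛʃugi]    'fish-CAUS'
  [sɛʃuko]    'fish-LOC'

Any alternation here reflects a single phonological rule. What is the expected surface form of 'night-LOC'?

[xɔɣɛngo]

The LOC morpheme has two allomorphs, [-go] and [-ko].
By contrast the CAUS suffix keeps its initial [g] throughout — that segment must be underlying.
The LOC suffix is therefore /-ko/ underlyingly, with post-nasal voicing: voiceless stops become voiced after a nasal.
After 'night', which ends in a nasal, the suffix surfaces as [-go], giving [xɔɣɛngo].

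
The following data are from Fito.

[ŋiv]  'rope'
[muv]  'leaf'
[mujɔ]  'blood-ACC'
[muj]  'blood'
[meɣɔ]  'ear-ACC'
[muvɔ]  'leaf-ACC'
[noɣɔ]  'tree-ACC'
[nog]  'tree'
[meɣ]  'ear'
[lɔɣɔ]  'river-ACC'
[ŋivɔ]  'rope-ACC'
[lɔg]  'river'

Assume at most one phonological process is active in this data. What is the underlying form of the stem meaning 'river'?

/lɔg/

'river' shows [g] ~ [ɣ] at the end of the stem ([lɔg] vs [lɔɣɔ]).
The stem 'ear' ([meɣ], [meɣɔ]) shows [ɣ] unchanged in both environments, so [ɣ] cannot be basic with [g] derived in isolation.
Therefore /g/ is basic and [ɣ] is derived by intervocalic spirantization (voiced stops become fricatives between vowels).
So 'river' = /lɔg/.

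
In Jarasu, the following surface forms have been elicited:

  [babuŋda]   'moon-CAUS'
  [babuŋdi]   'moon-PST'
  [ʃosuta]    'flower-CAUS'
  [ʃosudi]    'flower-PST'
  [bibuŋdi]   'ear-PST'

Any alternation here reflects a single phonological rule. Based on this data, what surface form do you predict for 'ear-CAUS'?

[bibuŋda]

The CAUS morpheme has two allomorphs, [-da] and [-ta].
The PST suffix, which begins with [d], is invariant after every stem; so [d] is not altered by any rule here.
So the underlying form is /-ta/, and voiceless stops become voiced after a nasal.
After 'ear', which ends in a nasal, the suffix surfaces as [-da], giving [bibuŋda].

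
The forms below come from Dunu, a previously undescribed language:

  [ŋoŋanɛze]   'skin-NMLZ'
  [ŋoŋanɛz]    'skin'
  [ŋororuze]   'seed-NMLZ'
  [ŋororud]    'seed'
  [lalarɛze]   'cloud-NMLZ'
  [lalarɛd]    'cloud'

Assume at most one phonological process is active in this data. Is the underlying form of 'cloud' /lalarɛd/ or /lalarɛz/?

The root 'cloud' surfaces as [lalarɛze] and [lalarɛd], with a stem-final [z] ~ [d] alternation.
If /z/ were underlying and a rule turned it into [d] in isolation, 'skin' would also alternate; but it has [z] in both [ŋoŋanɛze] and [ŋoŋanɛz].
The underlying segment must be /d/; voiced stops become fricatives between vowels, yielding [z] there.

/lalarɛd/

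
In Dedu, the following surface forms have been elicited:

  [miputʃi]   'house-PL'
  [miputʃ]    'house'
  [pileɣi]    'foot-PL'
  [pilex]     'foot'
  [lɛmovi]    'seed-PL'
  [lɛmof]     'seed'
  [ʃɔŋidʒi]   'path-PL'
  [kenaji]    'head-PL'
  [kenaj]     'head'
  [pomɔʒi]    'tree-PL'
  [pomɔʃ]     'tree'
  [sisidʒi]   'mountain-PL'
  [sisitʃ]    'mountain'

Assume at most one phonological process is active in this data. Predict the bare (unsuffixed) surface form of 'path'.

'mountain' shows [dʒ] ~ [tʃ] at the end of the stem ([sisidʒi] vs [sisitʃ]).
But 'house' keeps [tʃ] in both environments ([miputʃi], [miputʃ]), so there is no rule changing /tʃ/ to [dʒ] before the PL suffix.
The underlying segment must be /dʒ/; voiced obstruents become voiceless word-finally, yielding [tʃ] there.
The one attested form of 'path', [ʃɔŋidʒi], shows underlying /ʃɔŋidʒ/. Applying the same rule word-finally gives [ʃɔŋitʃ].

[ʃɔŋitʃ]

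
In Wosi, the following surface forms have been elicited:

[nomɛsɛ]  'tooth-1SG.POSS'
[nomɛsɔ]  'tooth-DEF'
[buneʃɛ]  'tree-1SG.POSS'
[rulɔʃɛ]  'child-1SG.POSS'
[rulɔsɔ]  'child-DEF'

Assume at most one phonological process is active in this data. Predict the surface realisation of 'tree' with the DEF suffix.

'child' shows [ʃ] ~ [s] at the end of the stem ([rulɔʃɛ] vs [rulɔsɔ]).
Compare 'tooth', with invariant [s] in [nomɛsɛ] and [nomɛsɔ]: an analysis with underlying /s/ and a rule producing [ʃ] before the 1SG.POSS suffix would wrongly predict alternation here too.
The alternation reflects depalatalization: palato-alveolar /ʃ/ becomes [s] when no front vowel follows. /ʃ/ is underlying.
From [buneʃɛ] the stem 'tree' is /buneʃ/; when no front vowel follows this yields [bunesɔ].

[bunesɔ]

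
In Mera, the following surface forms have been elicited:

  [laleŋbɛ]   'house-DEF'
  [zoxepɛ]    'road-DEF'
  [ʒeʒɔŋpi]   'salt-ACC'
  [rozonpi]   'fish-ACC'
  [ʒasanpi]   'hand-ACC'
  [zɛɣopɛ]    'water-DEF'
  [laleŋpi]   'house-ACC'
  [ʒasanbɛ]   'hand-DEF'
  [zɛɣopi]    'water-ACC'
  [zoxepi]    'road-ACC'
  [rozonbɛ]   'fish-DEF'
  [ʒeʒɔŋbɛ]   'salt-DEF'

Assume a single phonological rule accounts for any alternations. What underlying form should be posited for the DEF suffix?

/-bɛ/

The DEF suffix surfaces as [-bɛ] and [-pɛ], depending on the final segment of the stem.
By contrast the ACC suffix keeps its initial [p] throughout — that segment must be underlying.
The DEF suffix is therefore /-bɛ/ underlyingly, with post-vocalic devoicing: voiced stops become voiceless after a vowel.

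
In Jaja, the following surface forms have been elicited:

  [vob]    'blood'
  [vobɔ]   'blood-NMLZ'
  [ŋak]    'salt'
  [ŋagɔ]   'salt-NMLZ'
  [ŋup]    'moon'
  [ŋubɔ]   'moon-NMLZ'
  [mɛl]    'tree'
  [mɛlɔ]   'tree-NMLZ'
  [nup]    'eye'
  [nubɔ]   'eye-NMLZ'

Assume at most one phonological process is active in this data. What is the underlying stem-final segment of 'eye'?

/p/

The stem for 'eye' ends in [p] in [nup] but [b] in [nubɔ].
The stem 'blood' ([vob], [vobɔ]) shows [b] unchanged in both environments, so [b] cannot be basic with [p] derived in isolation.
The underlying segment must be /p/; voiceless stops become voiced between vowels, yielding [b] there.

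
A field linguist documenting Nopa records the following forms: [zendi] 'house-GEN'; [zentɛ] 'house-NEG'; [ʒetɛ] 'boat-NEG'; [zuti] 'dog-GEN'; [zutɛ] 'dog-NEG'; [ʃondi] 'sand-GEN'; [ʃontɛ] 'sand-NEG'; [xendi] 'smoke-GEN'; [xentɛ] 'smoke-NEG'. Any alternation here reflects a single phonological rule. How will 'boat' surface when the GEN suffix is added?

The GEN morpheme has two allomorphs, [-di] and [-ti].
The NEG suffix, which begins with [t], is invariant after every stem; so [t] is not altered by any rule here.
The GEN suffix is therefore /-di/ underlyingly, with post-vocalic devoicing: voiced stops become voiceless after a vowel.
After 'boat', which ends in a vowel, the suffix surfaces as [-ti], giving [ʒeti].

[ʒeti]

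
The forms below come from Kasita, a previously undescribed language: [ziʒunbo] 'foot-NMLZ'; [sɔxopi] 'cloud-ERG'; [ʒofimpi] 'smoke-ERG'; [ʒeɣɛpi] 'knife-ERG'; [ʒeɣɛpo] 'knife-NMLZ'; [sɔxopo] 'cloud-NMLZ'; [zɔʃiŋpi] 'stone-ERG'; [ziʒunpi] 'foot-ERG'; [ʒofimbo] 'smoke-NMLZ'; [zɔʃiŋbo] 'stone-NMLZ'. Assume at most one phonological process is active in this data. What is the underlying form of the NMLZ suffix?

/-bo/

The NMLZ morpheme has two allomorphs, [-bo] and [-po].
By contrast the ERG suffix keeps its initial [p] throughout — that segment must be underlying.
So the underlying form is /-bo/, and voiced stops become voiceless after a vowel.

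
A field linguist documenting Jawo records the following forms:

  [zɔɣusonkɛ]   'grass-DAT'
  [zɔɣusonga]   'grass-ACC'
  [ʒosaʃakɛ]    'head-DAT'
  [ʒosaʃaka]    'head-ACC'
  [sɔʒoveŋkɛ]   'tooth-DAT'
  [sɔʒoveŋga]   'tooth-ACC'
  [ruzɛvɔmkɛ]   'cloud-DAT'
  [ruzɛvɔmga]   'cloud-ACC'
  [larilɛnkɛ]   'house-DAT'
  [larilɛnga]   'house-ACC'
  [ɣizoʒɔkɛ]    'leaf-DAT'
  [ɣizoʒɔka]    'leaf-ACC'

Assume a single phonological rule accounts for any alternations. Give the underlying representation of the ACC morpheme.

The ACC suffix surfaces as [-ga] and [-ka], depending on the final segment of the stem.
By contrast the DAT suffix keeps its initial [k] throughout — that segment must be underlying.
The ACC suffix is therefore /-ga/ underlyingly, with post-vocalic devoicing: voiced stops become voiceless after a vowel.

/-ga/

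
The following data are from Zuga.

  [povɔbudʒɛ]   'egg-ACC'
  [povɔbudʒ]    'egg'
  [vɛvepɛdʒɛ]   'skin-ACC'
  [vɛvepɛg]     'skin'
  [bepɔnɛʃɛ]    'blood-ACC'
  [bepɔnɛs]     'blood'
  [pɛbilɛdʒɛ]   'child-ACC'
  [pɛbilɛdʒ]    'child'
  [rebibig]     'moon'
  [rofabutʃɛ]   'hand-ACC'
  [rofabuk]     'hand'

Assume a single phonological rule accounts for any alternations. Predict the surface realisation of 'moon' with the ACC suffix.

[rebibidʒɛ]

In [vɛvepɛdʒɛ] and [vɛvepɛg] the final segment of 'skin' alternates: [dʒ] ~ [g].
If /dʒ/ were underlying and a rule turned it into [g] in isolation, 'child' would also alternate; but it has [dʒ] in both [pɛbilɛdʒɛ] and [pɛbilɛdʒ].
The underlying segment must be /g/; /k/, /g/ and /s/ become palato-alveolar [tʃ], [dʒ] and [ʃ] before a front vowel, yielding [dʒ] there.
From [rebibig] the stem 'moon' is /rebibig/; before a front vowel this yields [rebibidʒɛ].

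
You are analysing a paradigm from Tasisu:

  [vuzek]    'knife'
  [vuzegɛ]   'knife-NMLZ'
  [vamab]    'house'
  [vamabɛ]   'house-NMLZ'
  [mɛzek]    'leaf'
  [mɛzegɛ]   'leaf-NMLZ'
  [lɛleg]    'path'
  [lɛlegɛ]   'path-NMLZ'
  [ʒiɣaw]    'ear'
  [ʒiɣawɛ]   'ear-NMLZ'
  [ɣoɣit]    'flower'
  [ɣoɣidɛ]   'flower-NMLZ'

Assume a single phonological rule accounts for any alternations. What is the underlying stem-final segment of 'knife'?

/k/

'knife' shows [k] ~ [g] at the end of the stem ([vuzek] vs [vuzegɛ]).
But 'path' keeps [g] in both environments ([lɛleg], [lɛlegɛ]), so there is no rule changing /g/ to [k] in isolation.
The underlying segment must be /k/; voiceless stops become voiced between vowels, yielding [g] there.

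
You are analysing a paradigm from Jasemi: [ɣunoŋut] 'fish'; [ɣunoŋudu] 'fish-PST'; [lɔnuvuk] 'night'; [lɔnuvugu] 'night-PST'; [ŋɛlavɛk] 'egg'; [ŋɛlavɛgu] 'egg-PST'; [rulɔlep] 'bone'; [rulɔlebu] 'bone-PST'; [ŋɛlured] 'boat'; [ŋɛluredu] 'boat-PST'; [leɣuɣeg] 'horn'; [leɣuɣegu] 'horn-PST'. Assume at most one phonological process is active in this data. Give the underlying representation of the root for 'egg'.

The root 'egg' surfaces as [ŋɛlavɛk] and [ŋɛlavɛgu], with a stem-final [k] ~ [g] alternation.
Compare 'horn', with invariant [g] in [leɣuɣeg] and [leɣuɣegu]: an analysis with underlying /g/ and a rule producing [k] in isolation would wrongly predict alternation here too.
The underlying segment must be /k/; voiceless stops become voiced between vowels, yielding [g] there.

/ŋɛlavɛk/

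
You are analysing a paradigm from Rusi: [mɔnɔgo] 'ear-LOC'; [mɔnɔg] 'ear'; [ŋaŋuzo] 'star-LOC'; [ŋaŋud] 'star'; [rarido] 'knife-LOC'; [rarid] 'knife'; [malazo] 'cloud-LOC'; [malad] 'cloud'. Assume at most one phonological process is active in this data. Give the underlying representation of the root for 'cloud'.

/malaz/

The stem for 'cloud' ends in [z] in [malazo] but [d] in [malad].
Compare 'knife', with invariant [d] in [rarido] and [rarid]: an analysis with underlying /d/ and a rule producing [z] before the LOC suffix would wrongly predict alternation here too.
The underlying segment must be /z/; voiced fricatives become stops word-finally, yielding [d] there.
So 'cloud' = /malaz/.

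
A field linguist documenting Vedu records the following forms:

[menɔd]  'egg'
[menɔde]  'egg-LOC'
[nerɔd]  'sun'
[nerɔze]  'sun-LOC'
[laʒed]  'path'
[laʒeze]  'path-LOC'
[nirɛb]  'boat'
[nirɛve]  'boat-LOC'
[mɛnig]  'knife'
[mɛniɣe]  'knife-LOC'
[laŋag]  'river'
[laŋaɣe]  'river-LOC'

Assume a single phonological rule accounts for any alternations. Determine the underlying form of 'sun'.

/nerɔz/

The root 'sun' surfaces as [nerɔd] and [nerɔze], with a stem-final [d] ~ [z] alternation.
If /d/ were underlying and a rule turned it into [z] before the LOC suffix, 'egg' would also alternate; but it has [d] in both [menɔd] and [menɔde].
Therefore /z/ is basic and [d] is derived by word-final hardening (voiced fricatives become stops word-finally).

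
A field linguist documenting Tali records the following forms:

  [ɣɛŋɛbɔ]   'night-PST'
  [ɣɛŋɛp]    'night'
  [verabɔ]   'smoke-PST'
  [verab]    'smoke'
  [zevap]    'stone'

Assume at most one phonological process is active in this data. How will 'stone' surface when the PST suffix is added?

[zevabɔ]

In [ɣɛŋɛbɔ] and [ɣɛŋɛp] the final segment of 'night' alternates: [b] ~ [p].
Compare 'smoke', with invariant [b] in [verabɔ] and [verab]: an analysis with underlying /b/ and a rule producing [p] in isolation would wrongly predict alternation here too.
The underlying segment must be /p/; voiceless stops become voiced between vowels, yielding [b] there.
The one attested form of 'stone', [zevap], shows underlying /zevap/. Applying the same rule between vowels gives [zevabɔ].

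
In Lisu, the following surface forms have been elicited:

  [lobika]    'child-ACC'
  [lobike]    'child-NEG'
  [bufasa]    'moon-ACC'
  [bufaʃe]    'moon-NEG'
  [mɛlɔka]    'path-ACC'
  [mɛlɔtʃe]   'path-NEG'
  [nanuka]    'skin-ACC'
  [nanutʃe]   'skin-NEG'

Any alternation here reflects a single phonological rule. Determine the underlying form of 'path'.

/mɛlɔtʃ/

The root 'path' surfaces as [mɛlɔka] and [mɛlɔtʃe], with a stem-final [k] ~ [tʃ] alternation.
If /k/ were underlying and a rule turned it into [tʃ] before the NEG suffix, 'child' would also alternate; but it has [k] in both [lobika] and [lobike].
So /tʃ/ is underlying, and a rule of depalatalization — palato-alveolar /tʃ/ and /ʃ/ become [k] and [s] when no front vowel follows — gives [k].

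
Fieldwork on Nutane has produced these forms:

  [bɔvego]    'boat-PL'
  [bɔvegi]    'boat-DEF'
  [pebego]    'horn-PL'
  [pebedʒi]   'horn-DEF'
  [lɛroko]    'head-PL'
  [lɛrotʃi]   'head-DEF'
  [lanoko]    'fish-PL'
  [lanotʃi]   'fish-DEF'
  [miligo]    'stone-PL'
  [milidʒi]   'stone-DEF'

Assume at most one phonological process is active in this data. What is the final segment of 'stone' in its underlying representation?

/dʒ/

The root 'stone' surfaces as [miligo] and [milidʒi], with a stem-final [g] ~ [dʒ] alternation.
If /g/ were underlying and a rule turned it into [dʒ] before the DEF suffix, 'boat' would also alternate; but it has [g] in both [bɔvego] and [bɔvegi].
Therefore /dʒ/ is basic and [g] is derived by depalatalization (palato-alveolar /tʃ/ and /dʒ/ become [k] and [g] when no front vowel follows).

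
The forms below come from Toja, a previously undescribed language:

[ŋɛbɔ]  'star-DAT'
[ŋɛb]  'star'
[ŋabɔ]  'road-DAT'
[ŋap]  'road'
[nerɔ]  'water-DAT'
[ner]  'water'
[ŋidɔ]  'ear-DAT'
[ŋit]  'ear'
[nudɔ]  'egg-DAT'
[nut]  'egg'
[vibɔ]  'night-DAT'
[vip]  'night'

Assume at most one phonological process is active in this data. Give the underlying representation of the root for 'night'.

/vip/

The stem for 'night' ends in [b] in [vibɔ] but [p] in [vip].
Compare 'star', with invariant [b] in [ŋɛbɔ] and [ŋɛb]: an analysis with underlying /b/ and a rule producing [p] in isolation would wrongly predict alternation here too.
So /p/ is underlying, and a rule of intervocalic voicing — voiceless stops become voiced between vowels — gives [b].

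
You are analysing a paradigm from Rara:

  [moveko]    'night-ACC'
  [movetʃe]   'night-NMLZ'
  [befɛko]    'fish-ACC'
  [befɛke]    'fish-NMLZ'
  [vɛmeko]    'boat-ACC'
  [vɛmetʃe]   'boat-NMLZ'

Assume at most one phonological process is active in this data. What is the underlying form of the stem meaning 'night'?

In [moveko] and [movetʃe] the final segment of 'night' alternates: [k] ~ [tʃ].
If /k/ were underlying and a rule turned it into [tʃ] before the NMLZ suffix, 'fish' would also alternate; but it has [k] in both [befɛko] and [befɛke].
The alternation reflects depalatalization: palato-alveolar /tʃ/ becomes [k] when no front vowel follows. /tʃ/ is underlying.

/movetʃ/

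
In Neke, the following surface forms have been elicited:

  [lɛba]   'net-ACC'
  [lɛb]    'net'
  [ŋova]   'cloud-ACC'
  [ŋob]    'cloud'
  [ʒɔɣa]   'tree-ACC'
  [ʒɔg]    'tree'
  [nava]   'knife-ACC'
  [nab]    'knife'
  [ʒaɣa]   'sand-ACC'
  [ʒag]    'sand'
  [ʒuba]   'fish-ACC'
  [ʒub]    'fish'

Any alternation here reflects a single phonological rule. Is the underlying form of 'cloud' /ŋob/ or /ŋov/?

/ŋov/

'cloud' shows [v] ~ [b] at the end of the stem ([ŋova] vs [ŋob]).
The stem 'fish' ([ʒuba], [ʒub]) shows [b] unchanged in both environments, so [b] cannot be basic with [v] derived before the ACC suffix.
The underlying segment must be /v/; voiced fricatives become stops word-finally, yielding [b] there.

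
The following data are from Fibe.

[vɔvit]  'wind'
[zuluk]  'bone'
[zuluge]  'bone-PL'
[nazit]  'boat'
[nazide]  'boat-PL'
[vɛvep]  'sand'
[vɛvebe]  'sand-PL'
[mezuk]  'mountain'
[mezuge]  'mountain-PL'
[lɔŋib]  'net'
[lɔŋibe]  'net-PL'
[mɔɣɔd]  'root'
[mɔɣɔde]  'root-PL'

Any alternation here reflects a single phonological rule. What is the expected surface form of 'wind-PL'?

'boat' shows [t] ~ [d] at the end of the stem ([nazit] vs [nazide]).
Compare 'root', with invariant [d] in [mɔɣɔd] and [mɔɣɔde]: an analysis with underlying /d/ and a rule producing [t] in isolation would wrongly predict alternation here too.
The alternation reflects intervocalic voicing: voiceless stops become voiced between vowels. /t/ is underlying.
The one attested form of 'wind', [vɔvit], shows underlying /vɔvit/. Applying the same rule between vowels gives [vɔvide].

[vɔvide]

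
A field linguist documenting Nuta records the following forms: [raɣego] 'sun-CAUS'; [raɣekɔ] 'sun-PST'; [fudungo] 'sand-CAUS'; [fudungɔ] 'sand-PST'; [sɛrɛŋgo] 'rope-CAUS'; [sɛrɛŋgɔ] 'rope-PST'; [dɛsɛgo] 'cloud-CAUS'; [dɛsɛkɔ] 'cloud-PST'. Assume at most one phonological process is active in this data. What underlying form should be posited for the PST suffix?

The PST morpheme has two allomorphs, [-gɔ] and [-kɔ].
The CAUS suffix, which begins with [g], is invariant after every stem; so [g] is not altered by any rule here.
The PST suffix is therefore /-kɔ/ underlyingly, with post-nasal voicing: voiceless stops become voiced after a nasal.

/-kɔ/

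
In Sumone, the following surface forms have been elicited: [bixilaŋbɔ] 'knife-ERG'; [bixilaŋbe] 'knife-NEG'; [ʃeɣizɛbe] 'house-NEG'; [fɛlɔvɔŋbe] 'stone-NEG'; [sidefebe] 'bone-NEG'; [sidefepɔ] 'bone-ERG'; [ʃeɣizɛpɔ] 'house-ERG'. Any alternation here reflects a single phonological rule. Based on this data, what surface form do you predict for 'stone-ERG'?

[fɛlɔvɔŋbɔ]

The ERG morpheme has two allomorphs, [-bɔ] and [-pɔ].
By contrast the NEG suffix keeps its initial [b] throughout — that segment must be underlying.
The ERG suffix is therefore /-pɔ/ underlyingly, with post-nasal voicing: voiceless stops become voiced after a nasal.
After 'stone', which ends in a nasal, the suffix surfaces as [-bɔ], giving [fɛlɔvɔŋbɔ].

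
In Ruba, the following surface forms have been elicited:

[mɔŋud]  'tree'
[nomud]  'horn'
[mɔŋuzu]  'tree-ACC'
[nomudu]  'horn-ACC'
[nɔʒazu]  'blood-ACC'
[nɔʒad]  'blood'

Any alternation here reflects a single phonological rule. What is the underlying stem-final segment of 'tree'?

In [mɔŋud] and [mɔŋuzu] the final segment of 'tree' alternates: [d] ~ [z].
If /d/ were underlying and a rule turned it into [z] before the ACC suffix, 'horn' would also alternate; but it has [d] in both [nomud] and [nomudu].
The alternation reflects word-final hardening: voiced fricatives become stops word-finally. /z/ is underlying.

/z/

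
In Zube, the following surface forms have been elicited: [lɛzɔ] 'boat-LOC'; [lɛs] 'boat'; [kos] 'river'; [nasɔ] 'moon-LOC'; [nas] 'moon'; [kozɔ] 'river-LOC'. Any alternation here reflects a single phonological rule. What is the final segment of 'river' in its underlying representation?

/z/

The root 'river' surfaces as [kozɔ] and [kos], with a stem-final [z] ~ [s] alternation.
But 'moon' keeps [s] in both environments ([nasɔ], [nas]), so there is no rule changing /s/ to [z] before the LOC suffix.
The alternation reflects word-final obstruent devoicing: voiced obstruents become voiceless word-finally. /z/ is underlying.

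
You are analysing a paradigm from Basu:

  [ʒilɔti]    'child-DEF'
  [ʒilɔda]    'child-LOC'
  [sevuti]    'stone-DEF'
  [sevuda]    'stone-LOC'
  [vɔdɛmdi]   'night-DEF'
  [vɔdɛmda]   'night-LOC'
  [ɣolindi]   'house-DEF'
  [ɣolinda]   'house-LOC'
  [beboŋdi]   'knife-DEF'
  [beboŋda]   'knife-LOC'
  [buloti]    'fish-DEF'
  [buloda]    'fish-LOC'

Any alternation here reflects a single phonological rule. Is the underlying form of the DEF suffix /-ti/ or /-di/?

/-ti/

The DEF morpheme has two allomorphs, [-di] and [-ti].
By contrast the LOC suffix keeps its initial [d] throughout — that segment must be underlying.
The DEF suffix is therefore /-ti/ underlyingly, with post-nasal voicing: voiceless stops become voiced after a nasal.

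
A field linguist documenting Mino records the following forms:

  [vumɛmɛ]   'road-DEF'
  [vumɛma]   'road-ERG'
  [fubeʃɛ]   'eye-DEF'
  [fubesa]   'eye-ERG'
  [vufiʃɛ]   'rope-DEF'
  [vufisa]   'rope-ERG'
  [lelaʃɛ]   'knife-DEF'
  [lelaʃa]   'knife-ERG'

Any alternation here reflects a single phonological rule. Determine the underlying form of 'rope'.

/vufis/

In [vufiʃɛ] and [vufisa] the final segment of 'rope' alternates: [ʃ] ~ [s].
If /ʃ/ were underlying and a rule turned it into [s] before the ERG suffix, 'knife' would also alternate; but it has [ʃ] in both [lelaʃɛ] and [lelaʃa].
The underlying segment must be /s/; /s/ becomes palato-alveolar [ʃ] before a front vowel, yielding [ʃ] there.
The underlying form of 'rope' is therefore /vufis/.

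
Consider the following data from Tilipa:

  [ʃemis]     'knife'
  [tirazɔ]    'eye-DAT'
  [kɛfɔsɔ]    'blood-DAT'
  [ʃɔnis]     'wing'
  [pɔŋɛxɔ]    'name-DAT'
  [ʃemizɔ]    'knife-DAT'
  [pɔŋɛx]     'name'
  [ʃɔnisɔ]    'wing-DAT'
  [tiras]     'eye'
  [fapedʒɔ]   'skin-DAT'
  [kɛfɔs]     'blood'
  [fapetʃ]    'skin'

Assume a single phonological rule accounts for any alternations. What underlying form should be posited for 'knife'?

The stem for 'knife' ends in [z] in [ʃemizɔ] but [s] in [ʃemis].
The stem 'wing' ([ʃɔnisɔ], [ʃɔnis]) shows [s] unchanged in both environments, so [s] cannot be basic with [z] derived before the DAT suffix.
The underlying segment must be /z/; voiced obstruents become voiceless word-finally, yielding [s] there.

/ʃemiz/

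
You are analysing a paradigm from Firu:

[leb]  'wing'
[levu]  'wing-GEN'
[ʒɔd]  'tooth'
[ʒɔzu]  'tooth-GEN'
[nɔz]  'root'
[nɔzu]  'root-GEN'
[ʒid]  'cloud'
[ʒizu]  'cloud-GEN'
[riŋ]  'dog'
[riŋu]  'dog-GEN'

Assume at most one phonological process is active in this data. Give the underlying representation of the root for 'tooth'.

'tooth' shows [d] ~ [z] at the end of the stem ([ʒɔd] vs [ʒɔzu]).
Compare 'root', with invariant [z] in [nɔz] and [nɔzu]: an analysis with underlying /z/ and a rule producing [d] in isolation would wrongly predict alternation here too.
Therefore /d/ is basic and [z] is derived by intervocalic spirantization (voiced stops become fricatives between vowels).

/ʒɔd/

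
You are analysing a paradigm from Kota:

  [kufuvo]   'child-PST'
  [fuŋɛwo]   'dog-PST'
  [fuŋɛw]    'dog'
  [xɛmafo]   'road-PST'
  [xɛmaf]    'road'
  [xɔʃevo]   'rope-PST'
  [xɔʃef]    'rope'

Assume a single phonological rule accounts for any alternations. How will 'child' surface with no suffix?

[kufuf]

The root 'rope' surfaces as [xɔʃevo] and [xɔʃef], with a stem-final [v] ~ [f] alternation.
The stem 'road' ([xɛmafo], [xɛmaf]) shows [f] unchanged in both environments, so [f] cannot be basic with [v] derived before the PST suffix.
Therefore /v/ is basic and [f] is derived by word-final obstruent devoicing (voiced obstruents become voiceless word-finally).
The one attested form of 'child', [kufuvo], shows underlying /kufuv/. Applying the same rule word-finally gives [kufuf].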